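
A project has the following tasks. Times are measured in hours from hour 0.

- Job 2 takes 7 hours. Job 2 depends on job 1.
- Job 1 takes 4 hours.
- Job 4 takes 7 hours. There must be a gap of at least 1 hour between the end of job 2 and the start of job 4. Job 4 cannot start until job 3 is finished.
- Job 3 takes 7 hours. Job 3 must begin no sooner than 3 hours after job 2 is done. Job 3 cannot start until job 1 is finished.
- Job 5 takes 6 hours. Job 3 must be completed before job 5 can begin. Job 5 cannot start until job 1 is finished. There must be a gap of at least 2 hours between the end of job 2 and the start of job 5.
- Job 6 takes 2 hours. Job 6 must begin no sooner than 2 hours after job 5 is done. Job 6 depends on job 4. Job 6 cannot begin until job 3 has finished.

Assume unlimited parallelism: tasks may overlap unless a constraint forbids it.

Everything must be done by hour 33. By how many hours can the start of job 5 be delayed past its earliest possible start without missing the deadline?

2

Job 1 can start immediately at hour 0; it finishes at hour 4.
Job 2 cannot begin until job 1 (finishes hour 4). It runs from hour 4 to 4 + 7 = hour 11.
For job 3: job 2 (finishes hour 11, plus 3-hour gap → hour 14); job 1 (finishes hour 4). Taking the maximum gives a start of hour 14, and it finishes at 14 + 7 = hour 21.
Job 5 needs all of job 3 (finishes hour 21); job 1 (finishes hour 4); job 2 (finishes hour 11, plus 2-hour gap → hour 13). That puts its earliest start at hour 21; it finishes at 21 + 6 = hour 27.

Working backward from the deadline:
Nothing follows job 6; the deadline of hour 33 is its only limit. It must start by 33 − 2 = hour 31.
Job 5 must finish before job 6 (must start by hour 31, minus 2-hour gap → hour 29). With a 6-hour duration, job 5 must start by 29 − 6 = hour 23.
So job 5 can start as early as hour 21 and as late as hour 23, giving 23 − 21 = 2 hours of slack.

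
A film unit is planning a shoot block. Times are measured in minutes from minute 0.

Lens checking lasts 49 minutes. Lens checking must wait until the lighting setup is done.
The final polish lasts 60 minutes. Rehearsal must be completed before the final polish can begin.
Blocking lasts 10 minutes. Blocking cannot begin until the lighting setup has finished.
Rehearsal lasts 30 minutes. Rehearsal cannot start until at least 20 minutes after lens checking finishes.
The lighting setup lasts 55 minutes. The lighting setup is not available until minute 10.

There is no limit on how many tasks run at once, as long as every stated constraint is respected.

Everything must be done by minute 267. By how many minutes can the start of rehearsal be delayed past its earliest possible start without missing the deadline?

The lighting setup waits on its own release at minute 10, so it starts at minute 10 and finishes at 10 + 55 = minute 65.
After the lighting setup (finishes minute 65), lens checking can start at minute 65 and finishes at minute 114.
After lens checking (finishes minute 114, plus 20-minute gap → minute 134), rehearsal can start at minute 134 and finishes at minute 164.

Working backward from the deadline:
To finish by minute 267, the final polish (duration 60) must start no later than minute 207.
Since the final polish (must start by minute 207) depends on it, rehearsal must finish by minute 207. Backing off its 30-minute duration gives a latest start of minute 177.
So rehearsal can start as early as minute 134 and as late as minute 177, giving 177 − 134 = 43 minutes of slack.

43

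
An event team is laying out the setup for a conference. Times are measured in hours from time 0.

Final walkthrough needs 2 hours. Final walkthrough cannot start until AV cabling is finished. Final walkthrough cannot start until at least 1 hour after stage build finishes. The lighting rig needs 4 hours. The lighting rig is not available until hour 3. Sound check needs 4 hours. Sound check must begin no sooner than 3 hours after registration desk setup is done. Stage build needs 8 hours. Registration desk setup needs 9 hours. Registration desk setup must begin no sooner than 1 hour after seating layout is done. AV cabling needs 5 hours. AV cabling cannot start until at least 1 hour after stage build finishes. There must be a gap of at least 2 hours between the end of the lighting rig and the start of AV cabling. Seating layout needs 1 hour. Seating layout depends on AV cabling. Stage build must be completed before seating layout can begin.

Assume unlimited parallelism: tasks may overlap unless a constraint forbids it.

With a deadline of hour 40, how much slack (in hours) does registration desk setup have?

The lighting rig cannot begin until its own release at hour 3. It runs from hour 3 to 3 + 4 = hour 7.
Stage build can start immediately at hour 0; it finishes at hour 8.
AV cabling has to wait for stage build (finishes hour 8, plus 1-hour gap → hour 9); the lighting rig (finishes hour 7, plus 2-hour gap → hour 9). The latest of these is hour 9, so AV cabling runs hour 9 to 9 + 5 = hour 14.
For seating layout: AV cabling (finishes hour 14); stage build (finishes hour 8). Taking the maximum gives a start of hour 14, and it finishes at 14 + 1 = hour 15.
After seating layout (finishes hour 15, plus 1-hour gap → hour 16), registration desk setup can start at hour 16 and finishes at hour 25.

Working backward from the deadline:
To finish by hour 40, sound check (duration 4) must start no later than hour 36.
Since sound check (must start by hour 36, minus 3-hour gap → hour 33) depends on it, registration desk setup must finish by hour 33. Backing off its 9-hour duration gives a latest start of hour 24.
So registration desk setup can start as early as hour 16 and as late as hour 24, giving 24 − 16 = 8 hours of slack.

8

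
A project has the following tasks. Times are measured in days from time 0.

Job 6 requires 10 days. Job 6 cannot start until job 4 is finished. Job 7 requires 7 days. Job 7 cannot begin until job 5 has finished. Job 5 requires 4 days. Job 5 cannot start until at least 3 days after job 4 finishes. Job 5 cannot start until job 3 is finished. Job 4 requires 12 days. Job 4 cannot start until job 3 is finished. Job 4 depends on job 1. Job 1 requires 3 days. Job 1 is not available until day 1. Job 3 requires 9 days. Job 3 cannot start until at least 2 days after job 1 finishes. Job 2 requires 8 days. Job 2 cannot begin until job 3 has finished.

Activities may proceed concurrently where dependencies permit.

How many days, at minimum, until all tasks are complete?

41

After its own release at day 1, job 1 can start at day 1 and finishes at day 4.
Job 3 cannot begin until job 1 (finishes day 4, plus 2-day gap → day 6). It runs from day 6 to 6 + 9 = day 15.
Job 4 needs all of job 3 (finishes day 15); job 1 (finishes day 4). That puts its earliest start at day 15; it finishes at 15 + 12 = day 27.
Job 6 cannot begin until job 4 (finishes day 27). It runs from day 27 to 27 + 10 = day 37.
Job 5 cannot start until job 4 (finishes day 27, plus 3-day gap → day 30); job 3 (finishes day 15). The controlling bound is day 30, so job 5 finishes at 30 + 4 = day 34.
Job 7 waits on job 5 (finishes day 34), so it starts at day 34 and finishes at 34 + 7 = day 41.
Job 2 cannot begin until job 3 (finishes day 15). It runs from day 15 to 15 + 8 = day 23.
All tasks are finished once the last one completes. Finish times: Job 1 at 4, Job 2 at 23, Job 3 at 15, Job 4 at 27, Job 5 at 34, Job 6 at 37, Job 7 at 41. The latest is day 41.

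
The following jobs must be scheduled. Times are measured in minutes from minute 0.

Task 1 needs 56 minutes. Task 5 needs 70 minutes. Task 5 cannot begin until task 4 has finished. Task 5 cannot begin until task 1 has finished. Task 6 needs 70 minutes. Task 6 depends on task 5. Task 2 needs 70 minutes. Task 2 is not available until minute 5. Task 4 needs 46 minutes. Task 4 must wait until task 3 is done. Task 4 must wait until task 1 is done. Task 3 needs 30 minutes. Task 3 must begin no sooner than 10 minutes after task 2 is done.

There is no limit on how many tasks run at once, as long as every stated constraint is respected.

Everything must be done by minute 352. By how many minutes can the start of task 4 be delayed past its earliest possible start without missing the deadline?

After its own release at minute 5, task 2 can start at minute 5 and finishes at minute 75.
Task 3 waits on task 2 (finishes minute 75, plus 10-minute gap → minute 85), so it starts at minute 85 and finishes at 85 + 30 = minute 115.
Task 1 has no prerequisites, so it starts at minute 0 and finishes at minute 56.
For task 4: task 3 (finishes minute 115); task 1 (finishes minute 56). Taking the maximum gives a start of minute 115, and it finishes at 115 + 46 = minute 161.

Working backward from the deadline:
Task 6 has no dependents, so it just needs to finish by minute 352. Starting by 352 − 70 = minute 282 achieves that.
Task 5 has to be done before task 6 (must start by minute 282). That means finishing by minute 282, i.e. starting by 282 − 70 = minute 212.
Task 4 has to be done before task 5 (must start by minute 212). That means finishing by minute 212, i.e. starting by 212 − 46 = minute 166.
So task 4 can start as early as minute 115 and as late as minute 166, giving 166 − 115 = 51 minutes of slack.

51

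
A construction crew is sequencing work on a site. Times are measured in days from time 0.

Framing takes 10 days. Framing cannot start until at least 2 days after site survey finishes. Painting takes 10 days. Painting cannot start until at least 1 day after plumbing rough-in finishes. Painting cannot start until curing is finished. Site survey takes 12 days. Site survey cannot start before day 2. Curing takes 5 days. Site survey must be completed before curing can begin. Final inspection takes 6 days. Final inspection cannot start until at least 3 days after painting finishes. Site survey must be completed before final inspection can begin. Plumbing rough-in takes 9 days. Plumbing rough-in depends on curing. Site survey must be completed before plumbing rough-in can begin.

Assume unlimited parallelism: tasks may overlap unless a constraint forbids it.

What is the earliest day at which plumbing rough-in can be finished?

28

Site survey waits on its own release at day 2, so it starts at day 2 and finishes at 2 + 12 = day 14.
After site survey (finishes day 14), curing can start at day 14 and finishes at day 19.
For plumbing rough-in: curing (finishes day 19); site survey (finishes day 14). Taking the maximum gives a start of day 19, and it finishes at 19 + 9 = day 28.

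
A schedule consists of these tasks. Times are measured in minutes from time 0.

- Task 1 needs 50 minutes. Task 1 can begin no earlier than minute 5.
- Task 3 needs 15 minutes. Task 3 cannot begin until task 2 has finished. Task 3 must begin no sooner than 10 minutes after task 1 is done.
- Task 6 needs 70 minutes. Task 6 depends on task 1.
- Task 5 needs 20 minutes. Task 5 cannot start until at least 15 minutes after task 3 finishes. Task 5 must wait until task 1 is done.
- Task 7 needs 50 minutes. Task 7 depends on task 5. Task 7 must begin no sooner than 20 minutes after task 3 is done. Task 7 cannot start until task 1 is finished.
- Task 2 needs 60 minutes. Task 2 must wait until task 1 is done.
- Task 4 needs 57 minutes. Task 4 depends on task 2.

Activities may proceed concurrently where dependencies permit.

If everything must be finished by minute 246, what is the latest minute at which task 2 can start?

86

Task 7 has no dependents, so it just needs to finish by minute 246. Starting by 246 − 50 = minute 196 achieves that.
Task 5 has to be done before task 7 (must start by minute 196). That means finishing by minute 196, i.e. starting by 196 − 20 = minute 176.
For task 3: task 5 (must start by minute 176, minus 15-minute gap → minute 161); task 7 (must start by minute 196, minus 20-minute gap → minute 176). The most restrictive is minute 161; with a 15-minute duration, task 3 must start by minute 146.
Nothing follows task 4; the deadline of minute 246 is its only limit. It must start by 246 − 57 = minute 189.
For task 2: task 3 (must start by minute 146); task 4 (must start by minute 189). The most restrictive is minute 146; with a 60-minute duration, task 2 must start by minute 86.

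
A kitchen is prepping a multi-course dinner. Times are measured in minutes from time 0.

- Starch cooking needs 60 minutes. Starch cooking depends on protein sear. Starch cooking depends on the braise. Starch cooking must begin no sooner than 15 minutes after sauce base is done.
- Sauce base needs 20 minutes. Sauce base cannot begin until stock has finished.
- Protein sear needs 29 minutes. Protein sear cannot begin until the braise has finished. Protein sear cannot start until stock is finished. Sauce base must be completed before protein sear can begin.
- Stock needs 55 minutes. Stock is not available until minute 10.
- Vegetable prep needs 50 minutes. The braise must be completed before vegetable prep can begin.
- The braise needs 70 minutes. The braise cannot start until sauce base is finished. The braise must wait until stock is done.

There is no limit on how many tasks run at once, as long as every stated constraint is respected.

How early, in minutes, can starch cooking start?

184

Stock cannot begin until its own release at minute 10. It runs from minute 10 to 10 + 55 = minute 65.
Sauce base waits on stock (finishes minute 65), so it starts at minute 65 and finishes at 65 + 20 = minute 85.
The braise has to wait for sauce base (finishes minute 85); stock (finishes minute 65). The latest of these is minute 85, so the braise runs minute 85 to 85 + 70 = minute 155.
For protein sear: the braise (finishes minute 155); stock (finishes minute 65); sauce base (finishes minute 85). Taking the maximum gives a start of minute 155, and it finishes at 155 + 29 = minute 184.
Starch cooking waits on protein sear (finishes minute 184); the braise (finishes minute 155); sauce base (finishes minute 85, plus 15-minute gap → minute 100). The latest of these is minute 184, which is the earliest starch cooking can start.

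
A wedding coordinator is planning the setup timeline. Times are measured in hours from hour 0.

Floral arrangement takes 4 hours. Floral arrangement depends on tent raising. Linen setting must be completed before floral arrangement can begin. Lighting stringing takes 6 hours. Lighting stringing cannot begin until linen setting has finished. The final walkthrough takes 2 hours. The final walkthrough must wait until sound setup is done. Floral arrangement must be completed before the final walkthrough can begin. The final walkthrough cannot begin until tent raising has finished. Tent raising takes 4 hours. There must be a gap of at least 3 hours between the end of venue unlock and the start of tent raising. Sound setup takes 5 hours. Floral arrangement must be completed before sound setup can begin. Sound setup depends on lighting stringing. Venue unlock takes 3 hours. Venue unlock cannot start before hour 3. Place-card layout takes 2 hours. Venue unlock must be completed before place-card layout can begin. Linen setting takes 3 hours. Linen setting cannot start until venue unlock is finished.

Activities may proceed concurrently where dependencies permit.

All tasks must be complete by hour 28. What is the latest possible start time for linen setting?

The final walkthrough must finish by hour 28; it takes 2 hours, so it must start by 28 − 2 = hour 26.
Sound setup has to be done before the final walkthrough (must start by hour 26). That means finishing by hour 26, i.e. starting by 26 − 5 = hour 21.
Floral arrangement has several dependents: sound setup (must start by hour 21); the final walkthrough (must start by hour 26). The earliest of those limits is hour 21, so floral arrangement must start by 21 − 4 = hour 17.
Lighting stringing has to be done before sound setup (must start by hour 21). That means finishing by hour 21, i.e. starting by 21 − 6 = hour 15.
Linen setting has several dependents: floral arrangement (must start by hour 17); lighting stringing (must start by hour 15). The earliest of those limits is hour 15, so linen setting must start by 15 − 3 = hour 12.

12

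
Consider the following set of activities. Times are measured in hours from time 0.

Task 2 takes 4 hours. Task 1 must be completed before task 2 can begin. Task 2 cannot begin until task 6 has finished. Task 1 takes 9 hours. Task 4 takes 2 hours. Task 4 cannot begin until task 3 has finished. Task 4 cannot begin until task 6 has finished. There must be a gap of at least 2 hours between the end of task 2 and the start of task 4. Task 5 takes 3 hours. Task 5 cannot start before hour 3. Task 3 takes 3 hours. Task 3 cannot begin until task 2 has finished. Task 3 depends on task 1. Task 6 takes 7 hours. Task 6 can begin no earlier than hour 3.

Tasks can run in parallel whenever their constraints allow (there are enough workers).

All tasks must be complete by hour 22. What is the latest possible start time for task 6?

6

Task 4 must finish by hour 22; it takes 2 hours, so it must start by 22 − 2 = hour 20.
Task 3 has to be done before task 4 (must start by hour 20). That means finishing by hour 20, i.e. starting by 20 − 3 = hour 17.
Task 2 feeds task 3 (must start by hour 17); task 4 (must start by hour 20, minus 2-hour gap → hour 18). Taking the minimum, task 2 must finish by hour 17 and start by 17 − 4 = hour 13.
Task 6 feeds task 2 (must start by hour 13); task 4 (must start by hour 20). Taking the minimum, task 6 must finish by hour 13 and start by 13 − 7 = hour 6.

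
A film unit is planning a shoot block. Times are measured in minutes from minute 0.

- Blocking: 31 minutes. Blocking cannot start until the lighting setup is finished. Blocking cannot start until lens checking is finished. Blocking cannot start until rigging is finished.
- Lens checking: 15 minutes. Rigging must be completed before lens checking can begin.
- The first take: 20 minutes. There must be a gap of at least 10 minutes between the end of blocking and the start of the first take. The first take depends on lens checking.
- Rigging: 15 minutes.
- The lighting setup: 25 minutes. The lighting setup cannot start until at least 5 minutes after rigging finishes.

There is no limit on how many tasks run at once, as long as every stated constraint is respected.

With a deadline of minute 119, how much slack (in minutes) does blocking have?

13

Rigging can start immediately at minute 0; it finishes at minute 15.
Lens checking cannot begin until rigging (finishes minute 15). It runs from minute 15 to 15 + 15 = minute 30.
The lighting setup cannot begin until rigging (finishes minute 15, plus 5-minute gap → minute 20). It runs from minute 20 to 20 + 25 = minute 45.
Blocking cannot start until the lighting setup (finishes minute 45); lens checking (finishes minute 30); rigging (finishes minute 15). The controlling bound is minute 45, so blocking finishes at 45 + 31 = minute 76.

Working backward from the deadline:
To finish by minute 119, the first take (duration 20) must start no later than minute 99.
Blocking has to be done before the first take (must start by minute 99, minus 10-minute gap → minute 89). That means finishing by minute 89, i.e. starting by 89 − 31 = minute 58.
So blocking can start as early as minute 45 and as late as minute 58, giving 58 − 45 = 13 minutes of slack.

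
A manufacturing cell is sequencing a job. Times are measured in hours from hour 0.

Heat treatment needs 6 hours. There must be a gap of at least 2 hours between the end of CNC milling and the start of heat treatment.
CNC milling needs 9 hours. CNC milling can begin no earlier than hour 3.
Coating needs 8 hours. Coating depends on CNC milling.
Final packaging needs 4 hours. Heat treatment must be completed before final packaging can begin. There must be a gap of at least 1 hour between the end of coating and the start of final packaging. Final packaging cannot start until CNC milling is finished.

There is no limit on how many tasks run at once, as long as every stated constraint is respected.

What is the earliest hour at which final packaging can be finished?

25

After its own release at hour 3, CNC milling can start at hour 3 and finishes at hour 12.
Coating cannot begin until CNC milling (finishes hour 12). It runs from hour 12 to 12 + 8 = hour 20.
Heat treatment waits on CNC milling (finishes hour 12, plus 2-hour gap → hour 14), so it starts at hour 14 and finishes at 14 + 6 = hour 20.
For final packaging: heat treatment (finishes hour 20); coating (finishes hour 20, plus 1-hour gap → hour 21); CNC milling (finishes hour 12). Taking the maximum gives a start of hour 21, and it finishes at 21 + 4 = hour 25.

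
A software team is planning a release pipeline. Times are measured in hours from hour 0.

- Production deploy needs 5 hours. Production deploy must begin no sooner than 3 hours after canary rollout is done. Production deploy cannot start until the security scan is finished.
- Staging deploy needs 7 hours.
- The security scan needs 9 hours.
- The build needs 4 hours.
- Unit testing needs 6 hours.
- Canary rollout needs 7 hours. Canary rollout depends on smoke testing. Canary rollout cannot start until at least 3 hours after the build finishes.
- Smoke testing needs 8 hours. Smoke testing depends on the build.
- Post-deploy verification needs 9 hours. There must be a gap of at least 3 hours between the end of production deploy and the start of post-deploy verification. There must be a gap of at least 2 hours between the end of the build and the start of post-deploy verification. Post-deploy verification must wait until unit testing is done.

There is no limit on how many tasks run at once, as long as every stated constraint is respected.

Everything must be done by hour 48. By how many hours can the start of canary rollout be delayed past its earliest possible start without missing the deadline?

9

The build can start immediately at hour 0; it finishes at hour 4.
After the build (finishes hour 4), smoke testing can start at hour 4 and finishes at hour 12.
Canary rollout has to wait for smoke testing (finishes hour 12); the build (finishes hour 4, plus 3-hour gap → hour 7). The latest of these is hour 12, so canary rollout runs hour 12 to 12 + 7 = hour 19.

Working backward from the deadline:
Nothing follows post-deploy verification; the deadline of hour 48 is its only limit. It must start by 48 − 9 = hour 39.
Production deploy feeds into post-deploy verification (must start by hour 39, minus 3-hour gap → hour 36); so production deploy must finish by hour 36 and therefore start by hour 31.
Since production deploy (must start by hour 31, minus 3-hour gap → hour 28) depends on it, canary rollout must finish by hour 28. Backing off its 7-hour duration gives a latest start of hour 21.
So canary rollout can start as early as hour 12 and as late as hour 21, giving 21 − 12 = 9 hours of slack.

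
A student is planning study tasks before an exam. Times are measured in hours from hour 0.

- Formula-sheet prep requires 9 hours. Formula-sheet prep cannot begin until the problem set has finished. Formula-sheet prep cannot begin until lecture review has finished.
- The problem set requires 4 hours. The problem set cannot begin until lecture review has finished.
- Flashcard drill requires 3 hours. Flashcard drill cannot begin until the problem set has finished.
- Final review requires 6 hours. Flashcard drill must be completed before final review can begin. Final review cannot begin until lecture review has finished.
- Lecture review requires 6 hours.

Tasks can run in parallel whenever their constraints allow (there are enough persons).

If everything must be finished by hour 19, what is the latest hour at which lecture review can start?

Nothing follows final review; the deadline of hour 19 is its only limit. It must start by 19 − 6 = hour 13.
Since final review (must start by hour 13) depends on it, flashcard drill must finish by hour 13. Backing off its 3-hour duration gives a latest start of hour 10.
Formula-sheet prep must finish by hour 19; it takes 9 hours, so it must start by 19 − 9 = hour 10.
The problem set has several dependents: flashcard drill (must start by hour 10); formula-sheet prep (must start by hour 10). The earliest of those limits is hour 10, so the problem set must start by 10 − 4 = hour 6.
Lecture review has several dependents: the problem set (must start by hour 6); formula-sheet prep (must start by hour 10); final review (must start by hour 13). The earliest of those limits is hour 6, so lecture review must start by 6 − 6 = hour 0.

0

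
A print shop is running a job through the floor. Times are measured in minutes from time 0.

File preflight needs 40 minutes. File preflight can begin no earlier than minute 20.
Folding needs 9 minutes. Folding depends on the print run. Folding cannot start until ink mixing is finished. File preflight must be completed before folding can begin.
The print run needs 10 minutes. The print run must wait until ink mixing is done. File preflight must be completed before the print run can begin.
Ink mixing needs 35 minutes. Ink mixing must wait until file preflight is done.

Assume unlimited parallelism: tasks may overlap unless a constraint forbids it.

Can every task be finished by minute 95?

No

File preflight cannot begin until its own release at minute 20. It runs from minute 20 to 20 + 40 = minute 60.
Ink mixing waits on file preflight (finishes minute 60), so it starts at minute 60 and finishes at 60 + 35 = minute 95.
The print run has to wait for ink mixing (finishes minute 95); file preflight (finishes minute 60). The latest of these is minute 95, so the print run runs minute 95 to 95 + 10 = minute 105.
Folding cannot start until the print run (finishes minute 105); ink mixing (finishes minute 95); file preflight (finishes minute 60). The controlling bound is minute 105, so folding finishes at 105 + 9 = minute 114.
The earliest everything can be done is minute 114, which is after the deadline of 95, so it is not possible.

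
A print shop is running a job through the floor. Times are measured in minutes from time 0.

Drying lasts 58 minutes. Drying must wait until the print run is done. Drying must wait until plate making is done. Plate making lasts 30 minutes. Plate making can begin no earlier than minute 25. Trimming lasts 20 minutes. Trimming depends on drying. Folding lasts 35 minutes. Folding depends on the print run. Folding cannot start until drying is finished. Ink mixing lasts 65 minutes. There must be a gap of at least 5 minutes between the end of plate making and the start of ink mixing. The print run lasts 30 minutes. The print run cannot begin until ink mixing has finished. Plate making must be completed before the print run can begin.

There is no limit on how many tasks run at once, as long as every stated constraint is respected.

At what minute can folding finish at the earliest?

Plate making waits on its own release at minute 25, so it starts at minute 25 and finishes at 25 + 30 = minute 55.
Ink mixing cannot begin until plate making (finishes minute 55, plus 5-minute gap → minute 60). It runs from minute 60 to 60 + 65 = minute 125.
The print run cannot start until ink mixing (finishes minute 125); plate making (finishes minute 55). The controlling bound is minute 125, so the print run finishes at 125 + 30 = minute 155.
For drying: the print run (finishes minute 155); plate making (finishes minute 55). Taking the maximum gives a start of minute 155, and it finishes at 155 + 58 = minute 213.
Folding cannot start until the print run (finishes minute 155); drying (finishes minute 213). The controlling bound is minute 213, so folding finishes at 213 + 35 = minute 248.

248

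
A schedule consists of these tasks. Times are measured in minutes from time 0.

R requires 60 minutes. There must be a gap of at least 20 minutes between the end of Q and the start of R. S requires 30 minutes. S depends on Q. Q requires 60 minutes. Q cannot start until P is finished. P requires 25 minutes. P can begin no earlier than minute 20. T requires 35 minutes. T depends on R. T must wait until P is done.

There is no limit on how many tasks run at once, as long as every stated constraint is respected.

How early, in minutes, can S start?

After its own release at minute 20, P can start at minute 20 and finishes at minute 45.
After P (finishes minute 45), Q can start at minute 45 and finishes at minute 105.
S waits on Q (finishes minute 105), so the earliest it can start is minute 105.

105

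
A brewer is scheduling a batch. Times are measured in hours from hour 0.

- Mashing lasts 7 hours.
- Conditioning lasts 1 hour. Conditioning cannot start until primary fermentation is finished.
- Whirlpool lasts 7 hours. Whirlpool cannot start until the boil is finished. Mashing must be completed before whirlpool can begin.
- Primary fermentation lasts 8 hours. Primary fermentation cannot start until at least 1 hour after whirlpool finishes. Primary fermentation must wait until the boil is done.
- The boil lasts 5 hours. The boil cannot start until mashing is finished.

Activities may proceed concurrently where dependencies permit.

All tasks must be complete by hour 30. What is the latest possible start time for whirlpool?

Nothing follows conditioning; the deadline of hour 30 is its only limit. It must start by 30 − 1 = hour 29.
Since conditioning (must start by hour 29) depends on it, primary fermentation must finish by hour 29. Backing off its 8-hour duration gives a latest start of hour 21.
Whirlpool must finish before primary fermentation (must start by hour 21, minus 1-hour gap → hour 20). With a 7-hour duration, whirlpool must start by 20 − 7 = hour 13.

13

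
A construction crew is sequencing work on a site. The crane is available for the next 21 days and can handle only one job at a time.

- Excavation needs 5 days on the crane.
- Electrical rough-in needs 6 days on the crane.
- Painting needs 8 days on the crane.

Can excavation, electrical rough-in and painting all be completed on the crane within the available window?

Running back to back, the jobs need 5 + 6 + 8 = 19 days on the crane.
Since 19 ≤ 21, they fit within the window.

Yes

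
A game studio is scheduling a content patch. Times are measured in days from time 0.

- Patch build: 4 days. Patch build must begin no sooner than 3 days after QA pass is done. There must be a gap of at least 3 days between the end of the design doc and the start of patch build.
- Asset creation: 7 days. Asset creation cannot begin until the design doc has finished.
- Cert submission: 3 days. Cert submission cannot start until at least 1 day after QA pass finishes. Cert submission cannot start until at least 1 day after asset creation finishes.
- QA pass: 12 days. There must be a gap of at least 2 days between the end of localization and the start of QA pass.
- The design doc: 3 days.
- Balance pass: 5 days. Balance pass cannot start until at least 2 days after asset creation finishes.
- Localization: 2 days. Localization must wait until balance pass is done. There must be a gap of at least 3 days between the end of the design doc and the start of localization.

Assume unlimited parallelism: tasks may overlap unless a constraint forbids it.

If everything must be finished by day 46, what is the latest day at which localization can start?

Nothing follows cert submission; the deadline of day 46 is its only limit. It must start by 46 − 3 = day 43.
Patch build has no dependents, so it just needs to finish by day 46. Starting by 46 − 4 = day 42 achieves that.
QA pass has several dependents: cert submission (must start by day 43, minus 1-day gap → day 42); patch build (must start by day 42, minus 3-day gap → day 39). The earliest of those limits is day 39, so QA pass must start by 39 − 12 = day 27.
Since QA pass (must start by day 27, minus 2-day gap → day 25) depends on it, localization must finish by day 25. Backing off its 2-day duration gives a latest start of day 23.

23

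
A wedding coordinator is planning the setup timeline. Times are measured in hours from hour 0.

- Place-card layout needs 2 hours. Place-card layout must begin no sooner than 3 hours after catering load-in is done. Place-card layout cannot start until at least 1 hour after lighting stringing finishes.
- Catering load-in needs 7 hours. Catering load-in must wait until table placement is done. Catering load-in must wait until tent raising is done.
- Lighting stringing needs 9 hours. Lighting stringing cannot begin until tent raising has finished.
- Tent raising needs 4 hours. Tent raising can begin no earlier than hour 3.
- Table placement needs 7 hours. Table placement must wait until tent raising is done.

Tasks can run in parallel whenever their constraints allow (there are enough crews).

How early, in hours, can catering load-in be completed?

Tent raising waits on its own release at hour 3, so it starts at hour 3 and finishes at 3 + 4 = hour 7.
After tent raising (finishes hour 7), table placement can start at hour 7 and finishes at hour 14.
Catering load-in has to wait for table placement (finishes hour 14); tent raising (finishes hour 7). The latest of these is hour 14, so catering load-in runs hour 14 to 14 + 7 = hour 21.

21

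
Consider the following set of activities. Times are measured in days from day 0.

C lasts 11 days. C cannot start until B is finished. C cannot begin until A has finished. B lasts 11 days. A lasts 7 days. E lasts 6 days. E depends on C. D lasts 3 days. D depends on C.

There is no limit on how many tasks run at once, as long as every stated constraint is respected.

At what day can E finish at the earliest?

28

B has no prerequisites, so it starts at day 0 and finishes at day 11.
Nothing blocks A, so it runs from day 0 to day 7.
C needs all of B (finishes day 11); A (finishes day 7). That puts its earliest start at day 11; it finishes at 11 + 11 = day 22.
After C (finishes day 22), E can start at day 22 and finishes at day 28.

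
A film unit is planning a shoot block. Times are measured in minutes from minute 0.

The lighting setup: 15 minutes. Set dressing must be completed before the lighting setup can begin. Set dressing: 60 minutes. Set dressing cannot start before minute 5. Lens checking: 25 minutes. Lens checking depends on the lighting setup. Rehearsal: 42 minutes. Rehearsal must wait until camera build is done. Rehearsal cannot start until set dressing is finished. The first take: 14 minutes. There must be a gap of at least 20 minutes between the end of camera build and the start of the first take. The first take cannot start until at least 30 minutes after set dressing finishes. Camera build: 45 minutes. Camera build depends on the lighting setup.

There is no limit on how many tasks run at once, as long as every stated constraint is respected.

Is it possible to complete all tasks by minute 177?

After its own release at minute 5, set dressing can start at minute 5 and finishes at minute 65.
The lighting setup cannot begin until set dressing (finishes minute 65). It runs from minute 65 to 65 + 15 = minute 80.
After the lighting setup (finishes minute 80), lens checking can start at minute 80 and finishes at minute 105.
Camera build waits on the lighting setup (finishes minute 80), so it starts at minute 80 and finishes at 80 + 45 = minute 125.
The first take needs all of camera build (finishes minute 125, plus 20-minute gap → minute 145); set dressing (finishes minute 65, plus 30-minute gap → minute 95). That puts its earliest start at minute 145; it finishes at 145 + 14 = minute 159.
Rehearsal needs all of camera build (finishes minute 125); set dressing (finishes minute 65). That puts its earliest start at minute 125; it finishes at 125 + 42 = minute 167.
Every task is finished by minute 167, which is no later than the deadline of 177, so the schedule is feasible.

Yes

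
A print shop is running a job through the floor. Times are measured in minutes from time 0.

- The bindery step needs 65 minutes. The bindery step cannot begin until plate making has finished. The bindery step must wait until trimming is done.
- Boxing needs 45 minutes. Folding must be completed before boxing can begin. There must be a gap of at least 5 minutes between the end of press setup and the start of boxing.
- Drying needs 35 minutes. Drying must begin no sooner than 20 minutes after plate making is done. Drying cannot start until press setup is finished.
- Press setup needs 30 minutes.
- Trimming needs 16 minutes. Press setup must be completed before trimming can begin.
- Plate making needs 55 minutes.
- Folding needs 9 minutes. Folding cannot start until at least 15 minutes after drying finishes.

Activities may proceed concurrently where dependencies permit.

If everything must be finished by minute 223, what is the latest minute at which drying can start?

Boxing has no dependents, so it just needs to finish by minute 223. Starting by 223 − 45 = minute 178 achieves that.
Folding feeds into boxing (must start by minute 178); so folding must finish by minute 178 and therefore start by minute 169.
Drying feeds into folding (must start by minute 169, minus 15-minute gap → minute 154); so drying must finish by minute 154 and therefore start by minute 119.

119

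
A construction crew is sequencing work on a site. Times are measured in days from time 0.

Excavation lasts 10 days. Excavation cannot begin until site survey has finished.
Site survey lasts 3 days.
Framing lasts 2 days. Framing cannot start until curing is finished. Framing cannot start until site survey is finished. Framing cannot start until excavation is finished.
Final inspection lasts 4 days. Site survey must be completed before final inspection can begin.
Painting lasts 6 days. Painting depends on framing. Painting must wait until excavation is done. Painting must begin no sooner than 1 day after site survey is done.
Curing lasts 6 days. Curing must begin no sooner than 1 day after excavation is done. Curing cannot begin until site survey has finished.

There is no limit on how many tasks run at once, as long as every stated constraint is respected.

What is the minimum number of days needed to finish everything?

28

Site survey can start immediately at day 0; it finishes at day 3.
Final inspection waits on site survey (finishes day 3), so it starts at day 3 and finishes at 3 + 4 = day 7.
Excavation cannot begin until site survey (finishes day 3). It runs from day 3 to 3 + 10 = day 13.
Curing cannot start until excavation (finishes day 13, plus 1-day gap → day 14); site survey (finishes day 3). The controlling bound is day 14, so curing finishes at 14 + 6 = day 20.
Framing has to wait for curing (finishes day 20); site survey (finishes day 3); excavation (finishes day 13). The latest of these is day 20, so framing runs day 20 to 20 + 2 = day 22.
Painting needs all of framing (finishes day 22); excavation (finishes day 13); site survey (finishes day 3, plus 1-day gap → day 4). That puts its earliest start at day 22; it finishes at 22 + 6 = day 28.
All tasks are finished once the last one completes. Finish times: Site survey at 3, Excavation at 13, Curing at 20, Framing at 22, Painting at 28, Final inspection at 7. The latest is day 28.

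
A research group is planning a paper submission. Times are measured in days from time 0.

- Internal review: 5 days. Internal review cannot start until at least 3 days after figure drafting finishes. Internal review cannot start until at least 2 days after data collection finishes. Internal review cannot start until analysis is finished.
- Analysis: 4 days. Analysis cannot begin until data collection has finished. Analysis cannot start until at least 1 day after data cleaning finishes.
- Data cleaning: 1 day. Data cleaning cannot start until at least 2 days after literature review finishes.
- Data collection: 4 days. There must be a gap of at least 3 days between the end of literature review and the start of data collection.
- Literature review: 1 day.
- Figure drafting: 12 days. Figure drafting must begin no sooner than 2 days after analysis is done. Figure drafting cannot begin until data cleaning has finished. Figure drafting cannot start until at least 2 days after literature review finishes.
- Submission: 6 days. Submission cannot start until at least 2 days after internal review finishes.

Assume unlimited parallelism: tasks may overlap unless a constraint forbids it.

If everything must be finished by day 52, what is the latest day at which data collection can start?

14

Nothing follows submission; the deadline of day 52 is its only limit. It must start by 52 − 6 = day 46.
Internal review has to be done before submission (must start by day 46, minus 2-day gap → day 44). That means finishing by day 44, i.e. starting by 44 − 5 = day 39.
Figure drafting feeds into internal review (must start by day 39, minus 3-day gap → day 36); so figure drafting must finish by day 36 and therefore start by day 24.
For analysis: figure drafting (must start by day 24, minus 2-day gap → day 22); internal review (must start by day 39). The most restrictive is day 22; with a 4-day duration, analysis must start by day 18.
Data collection has several dependents: analysis (must start by day 18); internal review (must start by day 39, minus 2-day gap → day 37). The earliest of those limits is day 18, so data collection must start by 18 − 4 = day 14.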